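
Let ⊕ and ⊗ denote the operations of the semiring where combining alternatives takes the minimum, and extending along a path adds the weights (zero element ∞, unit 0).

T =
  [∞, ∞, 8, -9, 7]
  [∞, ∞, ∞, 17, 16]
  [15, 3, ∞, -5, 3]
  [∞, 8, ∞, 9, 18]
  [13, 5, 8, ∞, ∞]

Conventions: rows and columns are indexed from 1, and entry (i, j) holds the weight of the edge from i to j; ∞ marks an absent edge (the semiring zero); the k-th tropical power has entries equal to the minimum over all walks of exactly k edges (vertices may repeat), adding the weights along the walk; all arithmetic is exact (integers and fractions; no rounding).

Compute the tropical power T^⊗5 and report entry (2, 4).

T^⊗2:
  [20, -1, 15, 0, 9]
  [29, 21, 24, 26, 35]
  [16, 3, 11, 4, 13]
  [31, 17, 26, 18, 24]
  [23, 11, 21, 3, 11]
T^⊗3:
  [22, 8, 17, 9, 15]
  [39, 27, 37, 19, 27]
  [26, 12, 21, 6, 14]
  [37, 26, 32, 21, 29]
  [24, 11, 19, 12, 21]
T^⊗4:
  [28, 17, 23, 12, 20]
  [40, 27, 35, 28, 37]
  [27, 14, 22, 15, 24]
  [42, 29, 37, 27, 35]
  [34, 20, 29, 14, 22]
T^⊗5:
  [33, 20, 28, 18, 26]
  [50, 36, 45, 30, 38]
  [37, 23, 32, 17, 25]
  [48, 35, 43, 32, 40]
  [35, 22, 30, 23, 32]
Key observation: the optimum is the walk 2->5->3->5->3->4, with weight 16 + 8 + 3 + 8 + (-5) = 30.
Optimal value attained by: walk 2->5->3->5->3->4.
Answer: (T^⊗5)[2][4] = 30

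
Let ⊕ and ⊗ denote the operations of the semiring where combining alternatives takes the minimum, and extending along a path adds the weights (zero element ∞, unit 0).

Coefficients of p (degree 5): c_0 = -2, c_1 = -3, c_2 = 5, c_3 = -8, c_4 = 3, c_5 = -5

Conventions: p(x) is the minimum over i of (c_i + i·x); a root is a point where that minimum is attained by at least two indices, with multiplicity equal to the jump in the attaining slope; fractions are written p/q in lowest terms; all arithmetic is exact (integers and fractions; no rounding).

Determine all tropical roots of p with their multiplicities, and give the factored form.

hull edge (i=0, c=-2) to (i=3, c=-8): slope -2, span 3
hull edge (i=3, c=-8) to (i=5, c=-5): slope 3/2, span 2
Factored form: p(x) = -5 ⊗ (x ⊕ (-3/2)) ⊗ (x ⊕ (-3/2)) ⊗ (x ⊕ 2) ⊗ (x ⊕ 2) ⊗ (x ⊕ 2)
Answer: roots = -3/2 (mult 2), 2 (mult 3)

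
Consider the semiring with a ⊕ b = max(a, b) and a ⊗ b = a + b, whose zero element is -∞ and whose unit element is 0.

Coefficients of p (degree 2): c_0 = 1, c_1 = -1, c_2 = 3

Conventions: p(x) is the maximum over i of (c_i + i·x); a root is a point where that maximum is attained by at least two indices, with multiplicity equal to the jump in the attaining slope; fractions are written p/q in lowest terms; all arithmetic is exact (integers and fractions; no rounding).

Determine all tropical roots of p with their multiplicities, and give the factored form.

hull edge (i=0, c=1) to (i=2, c=3): slope 1, span 2
Factored form: p(x) = 3 ⊗ (x ⊕ (-1)) ⊗ (x ⊕ (-1))
Answer: roots = -1 (mult 2)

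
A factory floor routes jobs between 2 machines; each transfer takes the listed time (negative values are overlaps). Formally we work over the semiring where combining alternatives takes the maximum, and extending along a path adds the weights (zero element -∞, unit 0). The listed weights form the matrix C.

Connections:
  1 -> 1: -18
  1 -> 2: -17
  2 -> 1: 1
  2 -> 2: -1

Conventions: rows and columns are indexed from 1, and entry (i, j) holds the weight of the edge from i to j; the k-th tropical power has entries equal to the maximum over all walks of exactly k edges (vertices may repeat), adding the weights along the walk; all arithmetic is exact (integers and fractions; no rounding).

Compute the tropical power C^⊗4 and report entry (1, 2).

C^⊗2:
  [-16, -18]
  [0, -2]
C^⊗3:
  [-17, -19]
  [-1, -3]
C^⊗4:
  [-18, -20]
  [-2, -4]
Key observation: the optimum is the walk 1->2->2->2->2, with weight (-17) + (-1) + (-1) + (-1) = -20.
Optimal value attained by: walk 1->2->2->2->2.
Answer: (C^⊗4)[1][2] = -20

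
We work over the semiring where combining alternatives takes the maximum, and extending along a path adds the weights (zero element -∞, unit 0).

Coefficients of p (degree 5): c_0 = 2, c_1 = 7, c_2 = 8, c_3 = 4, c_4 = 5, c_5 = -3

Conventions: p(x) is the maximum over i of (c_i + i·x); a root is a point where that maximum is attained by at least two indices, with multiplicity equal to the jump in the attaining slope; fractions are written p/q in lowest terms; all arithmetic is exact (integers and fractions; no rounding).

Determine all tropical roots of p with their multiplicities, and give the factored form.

hull edge (i=0, c=2) to (i=1, c=7): slope 5, span 1
hull edge (i=1, c=7) to (i=2, c=8): slope 1, span 1
hull edge (i=2, c=8) to (i=4, c=5): slope -3/2, span 2
hull edge (i=4, c=5) to (i=5, c=-3): slope -8, span 1
Factored form: p(x) = -3 ⊗ (x ⊕ (-5)) ⊗ (x ⊕ (-1)) ⊗ (x ⊕ 3/2) ⊗ (x ⊕ 3/2) ⊗ (x ⊕ 8)
Answer: roots = -5 (mult 1), -1 (mult 1), 3/2 (mult 2), 8 (mult 1)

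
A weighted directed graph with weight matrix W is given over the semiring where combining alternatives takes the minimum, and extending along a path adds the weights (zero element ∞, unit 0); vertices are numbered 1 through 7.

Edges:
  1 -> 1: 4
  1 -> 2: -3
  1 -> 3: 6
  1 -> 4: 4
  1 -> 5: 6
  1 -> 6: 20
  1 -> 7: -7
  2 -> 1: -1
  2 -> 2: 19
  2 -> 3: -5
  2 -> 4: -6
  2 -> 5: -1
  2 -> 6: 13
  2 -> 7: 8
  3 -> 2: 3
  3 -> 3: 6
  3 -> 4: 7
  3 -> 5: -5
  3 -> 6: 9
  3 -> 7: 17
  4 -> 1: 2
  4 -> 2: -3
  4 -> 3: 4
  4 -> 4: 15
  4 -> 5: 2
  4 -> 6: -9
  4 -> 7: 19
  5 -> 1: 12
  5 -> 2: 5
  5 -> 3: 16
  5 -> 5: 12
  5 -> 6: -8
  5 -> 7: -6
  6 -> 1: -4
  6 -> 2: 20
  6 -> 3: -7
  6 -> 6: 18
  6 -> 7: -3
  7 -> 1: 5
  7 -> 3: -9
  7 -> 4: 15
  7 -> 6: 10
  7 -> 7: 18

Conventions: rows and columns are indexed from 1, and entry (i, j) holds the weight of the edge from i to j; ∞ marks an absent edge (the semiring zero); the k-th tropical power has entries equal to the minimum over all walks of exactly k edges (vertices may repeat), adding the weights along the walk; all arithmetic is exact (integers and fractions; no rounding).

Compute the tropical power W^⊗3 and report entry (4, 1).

W^⊗2:
  [-4, 1, -16, -9, -4, -5, -3]
  [-4, -9, -2, 2, -10, -15, -8]
  [2, 0, -2, -3, 1, -13, -11]
  [-13, -1, -16, -9, -4, -6, -12]
  [-12, 9, -15, -1, 4, 4, -11]
  [0, -7, -12, 0, -12, 2, -11]
  [6, -6, -3, -2, -14, 0, -2]
W^⊗3:
  [-9, -13, -12, -9, -21, -18, -11]
  [-19, -7, -22, -15, -10, -18, -18]
  [-17, -6, -20, -6, -7, -12, -16]
  [-10, -16, -21, -9, -21, -18, -20]
  [-8, -15, -20, -8, -20, -10, -19]
  [-8, -9, -20, -13, -17, -20, -18]
  [-7, -9, -11, -12, -8, -22, -20]
Key observation: the optimum is the walk 4->5->6->1, with weight 2 + (-8) + (-4) = -10.
Optimal value attained by: walk 4->5->6->1.
Answer: (W^⊗3)[4][1] = -10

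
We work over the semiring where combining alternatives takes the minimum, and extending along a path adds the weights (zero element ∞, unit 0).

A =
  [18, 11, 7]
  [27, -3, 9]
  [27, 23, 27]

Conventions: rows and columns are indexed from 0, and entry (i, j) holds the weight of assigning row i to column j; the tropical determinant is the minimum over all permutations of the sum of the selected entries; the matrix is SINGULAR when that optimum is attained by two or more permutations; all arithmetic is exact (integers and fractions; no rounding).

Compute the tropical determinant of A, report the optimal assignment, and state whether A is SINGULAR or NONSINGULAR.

σ = (0, 1, 2): 18 + (-3) + 27 = 42
σ = (0, 2, 1): 18 + 9 + 23 = 50
σ = (1, 0, 2): 11 + 27 + 27 = 65
σ = (1, 2, 0): 11 + 9 + 27 = 47
σ = (2, 0, 1): 7 + 27 + 23 = 57
σ = (2, 1, 0): 7 + (-3) + 27 = 31
Optimal value attained by: σ = (2, 1, 0).
Answer: det⊕(A) = 31; verdict: NONSINGULAR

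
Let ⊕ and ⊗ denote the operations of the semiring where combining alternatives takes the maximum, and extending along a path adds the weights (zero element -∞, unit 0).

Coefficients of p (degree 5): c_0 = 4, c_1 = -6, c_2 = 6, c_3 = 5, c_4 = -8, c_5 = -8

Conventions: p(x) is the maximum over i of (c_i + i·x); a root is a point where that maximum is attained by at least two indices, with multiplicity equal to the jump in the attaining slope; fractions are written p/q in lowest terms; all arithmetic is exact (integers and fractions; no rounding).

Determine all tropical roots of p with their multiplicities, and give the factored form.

hull edge (i=0, c=4) to (i=2, c=6): slope 1, span 2
hull edge (i=2, c=6) to (i=3, c=5): slope -1, span 1
hull edge (i=3, c=5) to (i=5, c=-8): slope -13/2, span 2
Factored form: p(x) = -8 ⊗ (x ⊕ (-1)) ⊗ (x ⊕ (-1)) ⊗ (x ⊕ 1) ⊗ (x ⊕ 13/2) ⊗ (x ⊕ 13/2)
Answer: roots = -1 (mult 2), 1 (mult 1), 13/2 (mult 2)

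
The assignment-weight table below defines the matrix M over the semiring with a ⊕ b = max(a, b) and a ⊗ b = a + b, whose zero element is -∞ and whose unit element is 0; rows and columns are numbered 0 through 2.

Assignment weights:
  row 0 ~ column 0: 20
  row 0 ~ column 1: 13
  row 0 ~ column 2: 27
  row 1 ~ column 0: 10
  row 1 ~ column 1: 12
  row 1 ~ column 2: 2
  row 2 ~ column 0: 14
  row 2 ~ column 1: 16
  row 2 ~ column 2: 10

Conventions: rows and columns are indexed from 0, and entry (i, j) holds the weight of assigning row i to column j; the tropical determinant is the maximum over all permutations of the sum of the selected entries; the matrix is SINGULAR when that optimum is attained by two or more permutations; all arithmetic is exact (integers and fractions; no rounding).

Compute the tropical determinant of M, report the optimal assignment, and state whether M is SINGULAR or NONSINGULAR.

σ = (0, 1, 2): 20 + 12 + 10 = 42
σ = (0, 2, 1): 20 + 2 + 16 = 38
σ = (1, 0, 2): 13 + 10 + 10 = 33
σ = (1, 2, 0): 13 + 2 + 14 = 29
σ = (2, 0, 1): 27 + 10 + 16 = 53
σ = (2, 1, 0): 27 + 12 + 14 = 53
Optimal value attained by: σ = (2, 0, 1).
Answer: det⊕(M) = 53; verdict: SINGULAR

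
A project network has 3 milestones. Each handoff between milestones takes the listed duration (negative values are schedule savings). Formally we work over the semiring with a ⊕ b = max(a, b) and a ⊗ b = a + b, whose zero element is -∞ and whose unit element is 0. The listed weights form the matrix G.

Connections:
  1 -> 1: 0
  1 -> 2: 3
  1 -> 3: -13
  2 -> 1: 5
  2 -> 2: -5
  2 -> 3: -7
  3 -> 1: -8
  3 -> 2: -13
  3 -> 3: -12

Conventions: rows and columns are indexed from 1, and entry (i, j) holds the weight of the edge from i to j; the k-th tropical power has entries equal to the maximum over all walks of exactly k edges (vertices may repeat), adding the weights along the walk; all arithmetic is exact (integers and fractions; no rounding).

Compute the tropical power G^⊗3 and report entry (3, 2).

G^⊗2:
  [8, 3, -4]
  [5, 8, -8]
  [-8, -5, -20]
G^⊗3:
  [8, 11, -4]
  [13, 8, 1]
  [0, -5, -12]
Key observation: the optimum is the walk 3->1->1->2, with weight (-8) + 0 + 3 = -5.
Optimal value attained by: walk 3->1->1->2.
Answer: (G^⊗3)[3][2] = -5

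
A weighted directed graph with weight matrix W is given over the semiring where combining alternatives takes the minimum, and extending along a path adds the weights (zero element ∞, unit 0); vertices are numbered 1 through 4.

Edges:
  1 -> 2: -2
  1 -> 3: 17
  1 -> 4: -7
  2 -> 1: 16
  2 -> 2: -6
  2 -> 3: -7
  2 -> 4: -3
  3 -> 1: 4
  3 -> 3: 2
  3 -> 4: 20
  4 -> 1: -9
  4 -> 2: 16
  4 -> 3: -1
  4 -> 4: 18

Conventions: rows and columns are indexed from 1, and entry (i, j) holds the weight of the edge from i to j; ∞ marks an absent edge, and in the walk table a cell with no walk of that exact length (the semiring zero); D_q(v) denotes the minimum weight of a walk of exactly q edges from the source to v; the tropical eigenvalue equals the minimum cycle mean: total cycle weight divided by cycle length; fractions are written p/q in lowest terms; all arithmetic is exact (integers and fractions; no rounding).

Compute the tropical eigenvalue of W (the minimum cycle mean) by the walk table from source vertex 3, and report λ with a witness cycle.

q=0: [∞, ∞, 0, ∞]
q=1: [4, ∞, 2, 20]
q=2: [6, 2, 4, -3]
q=3: [-12, -4, -5, -1]
q=4: [-10, -14, -11, -19]
Optimal cycle mean attained by: cycle 1->4->1, total (-7) + (-9), length 2.
Answer: λ = -8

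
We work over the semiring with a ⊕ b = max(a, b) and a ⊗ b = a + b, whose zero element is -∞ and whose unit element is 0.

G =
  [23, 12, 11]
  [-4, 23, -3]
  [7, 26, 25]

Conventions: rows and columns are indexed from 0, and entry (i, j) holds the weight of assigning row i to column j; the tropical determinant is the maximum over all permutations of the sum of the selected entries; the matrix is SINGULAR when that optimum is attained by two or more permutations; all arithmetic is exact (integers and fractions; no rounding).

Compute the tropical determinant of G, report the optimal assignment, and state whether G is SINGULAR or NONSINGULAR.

σ = (0, 1, 2): 23 + 23 + 25 = 71
σ = (0, 2, 1): 23 + (-3) + 26 = 46
σ = (1, 0, 2): 12 + (-4) + 25 = 33
σ = (1, 2, 0): 12 + (-3) + 7 = 16
σ = (2, 0, 1): 11 + (-4) + 26 = 33
σ = (2, 1, 0): 11 + 23 + 7 = 41
Optimal value attained by: σ = (0, 1, 2).
Answer: det⊕(G) = 71; verdict: NONSINGULAR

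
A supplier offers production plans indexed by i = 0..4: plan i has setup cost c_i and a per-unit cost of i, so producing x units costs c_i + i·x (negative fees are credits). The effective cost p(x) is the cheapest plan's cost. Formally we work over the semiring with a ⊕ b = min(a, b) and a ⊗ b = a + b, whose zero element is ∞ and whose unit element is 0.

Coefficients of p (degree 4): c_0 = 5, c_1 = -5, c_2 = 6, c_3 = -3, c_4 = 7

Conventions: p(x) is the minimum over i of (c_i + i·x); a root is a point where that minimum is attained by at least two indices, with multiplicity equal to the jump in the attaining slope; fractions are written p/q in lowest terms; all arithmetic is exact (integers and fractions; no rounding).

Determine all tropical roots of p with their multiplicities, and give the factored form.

hull edge (i=0, c=5) to (i=1, c=-5): slope -10, span 1
hull edge (i=1, c=-5) to (i=3, c=-3): slope 1, span 2
hull edge (i=3, c=-3) to (i=4, c=7): slope 10, span 1
Factored form: p(x) = 7 ⊗ (x ⊕ (-10)) ⊗ (x ⊕ (-1)) ⊗ (x ⊕ (-1)) ⊗ (x ⊕ 10)
Answer: roots = -10 (mult 1), -1 (mult 2), 10 (mult 1)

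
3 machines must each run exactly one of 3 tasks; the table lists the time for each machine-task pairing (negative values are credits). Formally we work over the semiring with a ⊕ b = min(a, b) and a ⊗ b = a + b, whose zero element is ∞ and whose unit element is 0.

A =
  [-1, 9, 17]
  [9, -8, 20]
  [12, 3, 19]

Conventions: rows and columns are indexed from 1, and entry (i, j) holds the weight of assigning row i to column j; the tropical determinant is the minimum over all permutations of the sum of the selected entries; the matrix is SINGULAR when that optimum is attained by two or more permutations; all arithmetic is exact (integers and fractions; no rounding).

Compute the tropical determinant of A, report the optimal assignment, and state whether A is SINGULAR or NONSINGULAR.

σ = (1, 2, 3): (-1) + (-8) + 19 = 10
σ = (1, 3, 2): (-1) + 20 + 3 = 22
σ = (2, 1, 3): 9 + 9 + 19 = 37
σ = (2, 3, 1): 9 + 20 + 12 = 41
σ = (3, 1, 2): 17 + 9 + 3 = 29
σ = (3, 2, 1): 17 + (-8) + 12 = 21
Optimal value attained by: σ = (1, 2, 3).
Answer: det⊕(A) = 10; verdict: NONSINGULAR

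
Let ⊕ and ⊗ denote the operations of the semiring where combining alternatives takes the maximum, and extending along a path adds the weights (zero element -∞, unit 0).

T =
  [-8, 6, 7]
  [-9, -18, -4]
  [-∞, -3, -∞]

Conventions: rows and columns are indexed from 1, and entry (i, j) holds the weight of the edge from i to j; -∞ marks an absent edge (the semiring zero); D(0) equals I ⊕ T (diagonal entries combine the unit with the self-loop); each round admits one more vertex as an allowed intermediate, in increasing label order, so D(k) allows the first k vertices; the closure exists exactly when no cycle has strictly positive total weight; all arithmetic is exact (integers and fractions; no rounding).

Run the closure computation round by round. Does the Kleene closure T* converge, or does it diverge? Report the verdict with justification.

D(0):
  [0, 6, 7]
  [-9, 0, -4]
  [-∞, -3, 0]
D(1):
  [0, 6, 7]
  [-9, 0, -2]
  [-∞, -3, 0]
D(2):
  [0, 6, 7]
  [-9, 0, -2]
  [-12, -3, 0]
D(3):
  [0, 6, 7]
  [-9, 0, -2]
  [-12, -3, 0]
Key observation: every diagonal entry stays at the unit through all rounds, so no improving cycle exists.
Answer: CONVERGES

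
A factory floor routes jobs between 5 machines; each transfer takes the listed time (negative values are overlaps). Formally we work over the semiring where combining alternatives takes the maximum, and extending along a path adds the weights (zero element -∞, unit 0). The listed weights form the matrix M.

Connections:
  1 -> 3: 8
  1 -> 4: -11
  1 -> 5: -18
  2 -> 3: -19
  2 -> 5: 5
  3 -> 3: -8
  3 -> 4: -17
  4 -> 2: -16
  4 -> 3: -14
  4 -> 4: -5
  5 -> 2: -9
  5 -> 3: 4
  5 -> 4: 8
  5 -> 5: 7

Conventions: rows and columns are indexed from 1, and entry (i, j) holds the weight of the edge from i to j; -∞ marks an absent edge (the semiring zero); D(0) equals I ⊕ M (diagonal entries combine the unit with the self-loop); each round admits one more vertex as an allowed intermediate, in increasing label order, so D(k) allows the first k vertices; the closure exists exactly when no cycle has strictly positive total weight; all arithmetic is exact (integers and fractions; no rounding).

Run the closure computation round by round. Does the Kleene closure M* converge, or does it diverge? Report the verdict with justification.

Detection: at round 0, diagonal entry (5, 5) turns strictly positive.
Key observation: the cycle 5->5 has total weight 7, which is strictly positive.
Answer: DIVERGES — positive cycle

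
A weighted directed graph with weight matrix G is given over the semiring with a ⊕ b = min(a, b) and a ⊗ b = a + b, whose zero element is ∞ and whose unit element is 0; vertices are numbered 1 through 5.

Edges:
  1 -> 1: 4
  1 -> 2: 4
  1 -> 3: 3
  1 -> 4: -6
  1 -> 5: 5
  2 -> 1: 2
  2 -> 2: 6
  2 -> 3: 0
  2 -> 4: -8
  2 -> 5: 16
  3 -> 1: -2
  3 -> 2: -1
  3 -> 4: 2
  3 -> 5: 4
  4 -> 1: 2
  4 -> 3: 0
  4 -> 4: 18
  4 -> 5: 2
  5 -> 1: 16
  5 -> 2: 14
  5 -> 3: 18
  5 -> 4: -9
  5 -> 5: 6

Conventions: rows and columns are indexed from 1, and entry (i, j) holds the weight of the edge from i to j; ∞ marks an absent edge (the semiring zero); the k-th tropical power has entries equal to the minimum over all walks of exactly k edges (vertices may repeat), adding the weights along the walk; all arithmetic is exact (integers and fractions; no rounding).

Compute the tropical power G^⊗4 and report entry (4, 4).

G^⊗2:
  [-4, 2, -6, -4, -4]
  [-6, -1, -8, -4, -6]
  [1, 2, -1, -9, 3]
  [-2, -1, 5, -7, 4]
  [-7, 17, -9, -3, -7]
G^⊗3:
  [-8, -7, -4, -13, -2]
  [-10, -9, -4, -15, -4]
  [-7, -2, -9, -6, -7]
  [-5, 2, -7, -9, -5]
  [-11, -10, -4, -16, -5]
G^⊗4:
  [-11, -5, -13, -15, -11]
  [-13, -6, -15, -17, -13]
  [-11, -10, -6, -16, -5]
  [-9, -8, -9, -14, -7]
  [-14, -7, -16, -18, -14]
Key observation: the optimum is the walk 4->5->4->5->4, with weight 2 + (-9) + 2 + (-9) = -14.
Optimal value attained by: walk 4->5->4->5->4.
Answer: (G^⊗4)[4][4] = -14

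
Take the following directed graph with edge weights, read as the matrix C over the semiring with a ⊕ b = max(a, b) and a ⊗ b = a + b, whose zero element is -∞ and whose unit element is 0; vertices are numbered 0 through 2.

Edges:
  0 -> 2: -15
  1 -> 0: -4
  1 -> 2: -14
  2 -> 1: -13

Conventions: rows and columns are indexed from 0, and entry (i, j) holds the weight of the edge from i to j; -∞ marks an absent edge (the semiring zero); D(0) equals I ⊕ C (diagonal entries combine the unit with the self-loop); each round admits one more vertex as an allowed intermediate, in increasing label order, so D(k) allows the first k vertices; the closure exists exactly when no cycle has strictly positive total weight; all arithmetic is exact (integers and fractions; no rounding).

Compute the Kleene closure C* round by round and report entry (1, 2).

D(0):
  [0, -∞, -15]
  [-4, 0, -14]
  [-∞, -13, 0]
D(1):
  [0, -∞, -15]
  [-4, 0, -14]
  [-∞, -13, 0]
D(2):
  [0, -∞, -15]
  [-4, 0, -14]
  [-17, -13, 0]
D(3):
  [0, -28, -15]
  [-4, 0, -14]
  [-17, -13, 0]
Answer: C*[1][2] = -14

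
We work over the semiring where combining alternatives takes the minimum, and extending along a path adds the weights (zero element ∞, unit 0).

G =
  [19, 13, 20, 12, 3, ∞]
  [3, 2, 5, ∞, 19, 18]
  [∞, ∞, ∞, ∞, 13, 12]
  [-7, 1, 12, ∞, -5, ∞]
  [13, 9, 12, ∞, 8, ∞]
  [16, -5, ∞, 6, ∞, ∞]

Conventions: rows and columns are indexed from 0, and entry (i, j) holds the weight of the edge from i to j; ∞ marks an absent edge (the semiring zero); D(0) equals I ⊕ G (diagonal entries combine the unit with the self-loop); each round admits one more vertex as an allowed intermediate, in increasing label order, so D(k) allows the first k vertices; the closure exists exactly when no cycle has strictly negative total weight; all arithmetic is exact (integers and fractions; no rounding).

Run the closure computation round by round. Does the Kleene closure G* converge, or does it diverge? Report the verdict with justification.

D(0):
  [0, 13, 20, 12, 3, ∞]
  [3, 0, 5, ∞, 19, 18]
  [∞, ∞, 0, ∞, 13, 12]
  [-7, 1, 12, 0, -5, ∞]
  [13, 9, 12, ∞, 0, ∞]
  [16, -5, ∞, 6, ∞, 0]
D(1):
  [0, 13, 20, 12, 3, ∞]
  [3, 0, 5, 15, 6, 18]
  [∞, ∞, 0, ∞, 13, 12]
  [-7, 1, 12, 0, -5, ∞]
  [13, 9, 12, 25, 0, ∞]
  [16, -5, 36, 6, 19, 0]
D(2):
  [0, 13, 18, 12, 3, 31]
  [3, 0, 5, 15, 6, 18]
  [∞, ∞, 0, ∞, 13, 12]
  [-7, 1, 6, 0, -5, 19]
  [12, 9, 12, 24, 0, 27]
  [-2, -5, 0, 6, 1, 0]
D(3):
  [0, 13, 18, 12, 3, 30]
  [3, 0, 5, 15, 6, 17]
  [∞, ∞, 0, ∞, 13, 12]
  [-7, 1, 6, 0, -5, 18]
  [12, 9, 12, 24, 0, 24]
  [-2, -5, 0, 6, 1, 0]
D(4):
  [0, 13, 18, 12, 3, 30]
  [3, 0, 5, 15, 6, 17]
  [∞, ∞, 0, ∞, 13, 12]
  [-7, 1, 6, 0, -5, 18]
  [12, 9, 12, 24, 0, 24]
  [-2, -5, 0, 6, 1, 0]
D(5):
  [0, 12, 15, 12, 3, 27]
  [3, 0, 5, 15, 6, 17]
  [25, 22, 0, 37, 13, 12]
  [-7, 1, 6, 0, -5, 18]
  [12, 9, 12, 24, 0, 24]
  [-2, -5, 0, 6, 1, 0]
D(6):
  [0, 12, 15, 12, 3, 27]
  [3, 0, 5, 15, 6, 17]
  [10, 7, 0, 18, 13, 12]
  [-7, 1, 6, 0, -5, 18]
  [12, 9, 12, 24, 0, 24]
  [-2, -5, 0, 6, 1, 0]
Key observation: every diagonal entry stays at the unit through all rounds, so no improving cycle exists.
Answer: CONVERGES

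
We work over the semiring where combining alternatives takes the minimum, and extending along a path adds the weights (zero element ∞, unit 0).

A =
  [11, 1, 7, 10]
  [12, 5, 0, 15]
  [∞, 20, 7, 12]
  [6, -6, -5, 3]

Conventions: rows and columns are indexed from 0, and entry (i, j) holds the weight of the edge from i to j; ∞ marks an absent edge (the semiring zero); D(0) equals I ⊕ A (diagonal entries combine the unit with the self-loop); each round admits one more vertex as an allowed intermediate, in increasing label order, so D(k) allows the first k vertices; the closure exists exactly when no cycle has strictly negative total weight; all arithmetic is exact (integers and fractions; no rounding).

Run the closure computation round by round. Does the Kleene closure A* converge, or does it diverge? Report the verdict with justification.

D(0):
  [0, 1, 7, 10]
  [12, 0, 0, 15]
  [∞, 20, 0, 12]
  [6, -6, -5, 0]
D(1):
  [0, 1, 7, 10]
  [12, 0, 0, 15]
  [∞, 20, 0, 12]
  [6, -6, -5, 0]
D(2):
  [0, 1, 1, 10]
  [12, 0, 0, 15]
  [32, 20, 0, 12]
  [6, -6, -6, 0]
D(3):
  [0, 1, 1, 10]
  [12, 0, 0, 12]
  [32, 20, 0, 12]
  [6, -6, -6, 0]
D(4):
  [0, 1, 1, 10]
  [12, 0, 0, 12]
  [18, 6, 0, 12]
  [6, -6, -6, 0]
Key observation: every diagonal entry stays at the unit through all rounds, so no improving cycle exists.
Answer: CONVERGES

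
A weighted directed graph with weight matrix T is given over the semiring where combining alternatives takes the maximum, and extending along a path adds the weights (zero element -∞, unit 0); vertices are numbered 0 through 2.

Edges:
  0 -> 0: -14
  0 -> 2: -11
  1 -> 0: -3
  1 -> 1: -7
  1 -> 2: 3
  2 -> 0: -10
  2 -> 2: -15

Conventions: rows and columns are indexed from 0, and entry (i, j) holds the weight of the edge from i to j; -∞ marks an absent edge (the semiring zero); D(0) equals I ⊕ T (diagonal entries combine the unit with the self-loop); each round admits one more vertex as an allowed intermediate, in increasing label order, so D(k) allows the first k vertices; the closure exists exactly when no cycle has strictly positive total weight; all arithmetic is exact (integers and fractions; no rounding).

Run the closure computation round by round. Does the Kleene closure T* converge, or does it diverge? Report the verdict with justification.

D(0):
  [0, -∞, -11]
  [-3, 0, 3]
  [-10, -∞, 0]
D(1):
  [0, -∞, -11]
  [-3, 0, 3]
  [-10, -∞, 0]
D(2):
  [0, -∞, -11]
  [-3, 0, 3]
  [-10, -∞, 0]
D(3):
  [0, -∞, -11]
  [-3, 0, 3]
  [-10, -∞, 0]
Key observation: every diagonal entry stays at the unit through all rounds, so no improving cycle exists.
Answer: CONVERGES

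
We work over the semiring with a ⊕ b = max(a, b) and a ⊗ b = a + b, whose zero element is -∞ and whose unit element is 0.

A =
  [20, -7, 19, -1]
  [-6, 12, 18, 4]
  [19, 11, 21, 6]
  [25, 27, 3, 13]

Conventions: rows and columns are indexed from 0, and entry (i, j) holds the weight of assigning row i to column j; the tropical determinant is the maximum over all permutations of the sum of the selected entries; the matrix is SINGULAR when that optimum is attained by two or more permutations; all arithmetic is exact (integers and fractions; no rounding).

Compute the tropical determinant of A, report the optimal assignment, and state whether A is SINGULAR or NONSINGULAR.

σ = (0, 1, 2, 3): 20 + 12 + 21 + 13 = 66
σ = (0, 1, 3, 2): 20 + 12 + 6 + 3 = 41
σ = (0, 2, 1, 3): 20 + 18 + 11 + 13 = 62
σ = (0, 2, 3, 1): 20 + 18 + 6 + 27 = 71
σ = (0, 3, 1, 2): 20 + 4 + 11 + 3 = 38
σ = (0, 3, 2, 1): 20 + 4 + 21 + 27 = 72
σ = (1, 0, 2, 3): (-7) + (-6) + 21 + 13 = 21
σ = (1, 0, 3, 2): (-7) + (-6) + 6 + 3 = -4
σ = (1, 2, 0, 3): (-7) + 18 + 19 + 13 = 43
σ = (1, 2, 3, 0): (-7) + 18 + 6 + 25 = 42
σ = (1, 3, 0, 2): (-7) + 4 + 19 + 3 = 19
σ = (1, 3, 2, 0): (-7) + 4 + 21 + 25 = 43
σ = (2, 0, 1, 3): 19 + (-6) + 11 + 13 = 37
σ = (2, 0, 3, 1): 19 + (-6) + 6 + 27 = 46
σ = (2, 1, 0, 3): 19 + 12 + 19 + 13 = 63
σ = (2, 1, 3, 0): 19 + 12 + 6 + 25 = 62
σ = (2, 3, 0, 1): 19 + 4 + 19 + 27 = 69
σ = (2, 3, 1, 0): 19 + 4 + 11 + 25 = 59
σ = (3, 0, 1, 2): (-1) + (-6) + 11 + 3 = 7
σ = (3, 0, 2, 1): (-1) + (-6) + 21 + 27 = 41
σ = (3, 1, 0, 2): (-1) + 12 + 19 + 3 = 33
σ = (3, 1, 2, 0): (-1) + 12 + 21 + 25 = 57
σ = (3, 2, 0, 1): (-1) + 18 + 19 + 27 = 63
σ = (3, 2, 1, 0): (-1) + 18 + 11 + 25 = 53
Optimal value attained by: σ = (0, 3, 2, 1).
Answer: det⊕(A) = 72; verdict: NONSINGULAR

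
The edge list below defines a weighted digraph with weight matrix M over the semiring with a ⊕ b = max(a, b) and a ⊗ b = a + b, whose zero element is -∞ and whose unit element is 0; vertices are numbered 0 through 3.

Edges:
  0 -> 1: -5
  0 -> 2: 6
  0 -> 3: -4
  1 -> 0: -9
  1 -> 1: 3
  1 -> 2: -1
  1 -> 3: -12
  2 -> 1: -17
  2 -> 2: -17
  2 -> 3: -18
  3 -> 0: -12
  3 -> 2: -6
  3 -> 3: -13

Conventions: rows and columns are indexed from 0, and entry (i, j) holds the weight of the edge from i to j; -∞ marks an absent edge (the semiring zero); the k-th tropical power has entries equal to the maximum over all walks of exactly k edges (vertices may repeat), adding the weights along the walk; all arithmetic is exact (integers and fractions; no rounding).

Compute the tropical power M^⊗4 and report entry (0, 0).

M^⊗2:
  [-14, -2, -6, -12]
  [-6, 6, 2, -9]
  [-26, -14, -18, -29]
  [-25, -17, -6, -16]
M^⊗3:
  [-11, 1, -3, -14]
  [-3, 9, 5, -6]
  [-23, -11, -15, -26]
  [-26, -14, -18, -24]
M^⊗4:
  [-8, 4, 0, -11]
  [0, 12, 8, -3]
  [-20, -8, -12, -23]
  [-23, -11, -15, -26]
Key observation: the optimum is the walk 0->1->1->1->0, with weight (-5) + 3 + 3 + (-9) = -8.
Optimal value attained by: walk 0->1->1->1->0.
Answer: (M^⊗4)[0][0] = -8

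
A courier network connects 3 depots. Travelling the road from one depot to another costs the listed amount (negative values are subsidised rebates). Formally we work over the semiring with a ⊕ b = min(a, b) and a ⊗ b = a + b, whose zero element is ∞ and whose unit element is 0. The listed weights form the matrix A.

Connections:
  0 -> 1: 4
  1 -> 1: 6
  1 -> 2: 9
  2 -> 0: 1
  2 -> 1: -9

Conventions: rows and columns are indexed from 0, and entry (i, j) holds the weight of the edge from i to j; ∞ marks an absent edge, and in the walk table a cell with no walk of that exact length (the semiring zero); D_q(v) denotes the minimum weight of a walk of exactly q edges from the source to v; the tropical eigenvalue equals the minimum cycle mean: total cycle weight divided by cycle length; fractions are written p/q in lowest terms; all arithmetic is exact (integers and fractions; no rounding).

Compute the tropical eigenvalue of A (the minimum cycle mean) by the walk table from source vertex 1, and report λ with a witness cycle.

q=0: [∞, 0, ∞]
q=1: [∞, 6, 9]
q=2: [10, 0, 15]
q=3: [16, 6, 9]
Optimal cycle mean attained by: cycle 1->2->1, total 9 + (-9), length 2.
Answer: λ = 0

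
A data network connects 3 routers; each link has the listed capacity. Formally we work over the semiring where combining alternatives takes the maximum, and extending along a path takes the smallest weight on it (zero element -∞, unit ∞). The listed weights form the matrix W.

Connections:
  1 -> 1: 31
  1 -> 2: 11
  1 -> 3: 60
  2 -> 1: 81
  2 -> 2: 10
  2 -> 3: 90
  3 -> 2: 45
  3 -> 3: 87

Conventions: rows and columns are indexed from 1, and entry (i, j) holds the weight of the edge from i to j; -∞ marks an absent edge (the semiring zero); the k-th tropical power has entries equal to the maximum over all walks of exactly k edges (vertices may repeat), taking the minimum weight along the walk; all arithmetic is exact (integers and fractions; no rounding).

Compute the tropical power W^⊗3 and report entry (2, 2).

W^⊗2:
  [31, 45, 60]
  [31, 45, 87]
  [45, 45, 87]
W^⊗3:
  [45, 45, 60]
  [45, 45, 87]
  [45, 45, 87]
Key observation: the optimum is the walk 2->1->3->2, with weight 81 min 60 min 45 = 45.
Optimal value attained by: walk 2->1->3->2.
Answer: (W^⊗3)[2][2] = 45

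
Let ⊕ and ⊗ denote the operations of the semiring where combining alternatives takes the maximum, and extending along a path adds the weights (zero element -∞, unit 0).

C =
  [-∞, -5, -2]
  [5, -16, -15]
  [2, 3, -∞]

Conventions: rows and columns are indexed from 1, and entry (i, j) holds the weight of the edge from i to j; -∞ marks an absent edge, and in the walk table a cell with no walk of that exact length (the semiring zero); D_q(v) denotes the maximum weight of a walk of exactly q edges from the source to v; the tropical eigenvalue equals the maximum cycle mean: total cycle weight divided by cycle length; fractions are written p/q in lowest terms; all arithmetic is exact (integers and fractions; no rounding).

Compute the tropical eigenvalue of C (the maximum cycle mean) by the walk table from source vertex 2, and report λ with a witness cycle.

q=0: [-∞, 0, -∞]
q=1: [5, -16, -15]
q=2: [-11, 0, 3]
q=3: [5, 6, -13]
Optimal cycle mean attained by: cycle 1->3->2->1, total (-2) + 3 + 5, length 3.
Answer: λ = 2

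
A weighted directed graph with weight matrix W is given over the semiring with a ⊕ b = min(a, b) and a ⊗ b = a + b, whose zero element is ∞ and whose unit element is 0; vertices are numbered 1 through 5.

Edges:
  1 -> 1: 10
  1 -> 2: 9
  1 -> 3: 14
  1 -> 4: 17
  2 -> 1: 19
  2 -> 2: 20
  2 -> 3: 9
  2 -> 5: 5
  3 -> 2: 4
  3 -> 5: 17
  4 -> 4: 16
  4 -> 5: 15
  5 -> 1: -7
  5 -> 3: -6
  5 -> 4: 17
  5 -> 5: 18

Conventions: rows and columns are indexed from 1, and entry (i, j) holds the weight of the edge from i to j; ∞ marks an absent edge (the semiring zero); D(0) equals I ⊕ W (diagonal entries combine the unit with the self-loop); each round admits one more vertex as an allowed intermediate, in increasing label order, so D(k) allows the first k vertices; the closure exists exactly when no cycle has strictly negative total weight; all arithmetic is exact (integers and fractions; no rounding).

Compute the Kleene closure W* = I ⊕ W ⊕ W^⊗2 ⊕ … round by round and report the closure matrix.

D(0):
  [0, 9, 14, 17, ∞]
  [19, 0, 9, ∞, 5]
  [∞, 4, 0, ∞, 17]
  [∞, ∞, ∞, 0, 15]
  [-7, ∞, -6, 17, 0]
D(1):
  [0, 9, 14, 17, ∞]
  [19, 0, 9, 36, 5]
  [∞, 4, 0, ∞, 17]
  [∞, ∞, ∞, 0, 15]
  [-7, 2, -6, 10, 0]
D(2):
  [0, 9, 14, 17, 14]
  [19, 0, 9, 36, 5]
  [23, 4, 0, 40, 9]
  [∞, ∞, ∞, 0, 15]
  [-7, 2, -6, 10, 0]
D(3):
  [0, 9, 14, 17, 14]
  [19, 0, 9, 36, 5]
  [23, 4, 0, 40, 9]
  [∞, ∞, ∞, 0, 15]
  [-7, -2, -6, 10, 0]
D(4):
  [0, 9, 14, 17, 14]
  [19, 0, 9, 36, 5]
  [23, 4, 0, 40, 9]
  [∞, ∞, ∞, 0, 15]
  [-7, -2, -6, 10, 0]
D(5):
  [0, 9, 8, 17, 14]
  [-2, 0, -1, 15, 5]
  [2, 4, 0, 19, 9]
  [8, 13, 9, 0, 15]
  [-7, -2, -6, 10, 0]
Answer: W* = [[0, 9, 8, 17, 14], [-2, 0, -1, 15, 5], [2, 4, 0, 19, 9], [8, 13, 9, 0, 15], [-7, -2, -6, 10, 0]]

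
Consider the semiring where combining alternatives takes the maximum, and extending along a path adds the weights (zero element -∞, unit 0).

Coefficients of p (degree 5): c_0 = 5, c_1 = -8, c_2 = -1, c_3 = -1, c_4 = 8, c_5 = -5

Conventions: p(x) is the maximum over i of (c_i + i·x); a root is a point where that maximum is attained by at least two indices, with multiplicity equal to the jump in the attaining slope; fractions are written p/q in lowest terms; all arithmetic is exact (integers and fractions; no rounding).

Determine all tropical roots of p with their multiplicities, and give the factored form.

hull edge (i=0, c=5) to (i=4, c=8): slope 3/4, span 4
hull edge (i=4, c=8) to (i=5, c=-5): slope -13, span 1
Factored form: p(x) = -5 ⊗ (x ⊕ (-3/4)) ⊗ (x ⊕ (-3/4)) ⊗ (x ⊕ (-3/4)) ⊗ (x ⊕ (-3/4)) ⊗ (x ⊕ 13)
Answer: roots = -3/4 (mult 4), 13 (mult 1)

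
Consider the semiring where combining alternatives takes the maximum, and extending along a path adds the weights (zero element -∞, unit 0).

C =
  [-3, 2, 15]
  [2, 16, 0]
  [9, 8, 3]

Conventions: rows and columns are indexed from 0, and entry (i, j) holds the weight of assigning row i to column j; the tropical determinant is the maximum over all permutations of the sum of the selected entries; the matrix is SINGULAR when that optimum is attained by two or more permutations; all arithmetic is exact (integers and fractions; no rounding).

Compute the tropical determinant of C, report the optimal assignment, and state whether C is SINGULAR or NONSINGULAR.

σ = (0, 1, 2): (-3) + 16 + 3 = 16
σ = (0, 2, 1): (-3) + 0 + 8 = 5
σ = (1, 0, 2): 2 + 2 + 3 = 7
σ = (1, 2, 0): 2 + 0 + 9 = 11
σ = (2, 0, 1): 15 + 2 + 8 = 25
σ = (2, 1, 0): 15 + 16 + 9 = 40
Optimal value attained by: σ = (2, 1, 0).
Answer: det⊕(C) = 40; verdict: NONSINGULAR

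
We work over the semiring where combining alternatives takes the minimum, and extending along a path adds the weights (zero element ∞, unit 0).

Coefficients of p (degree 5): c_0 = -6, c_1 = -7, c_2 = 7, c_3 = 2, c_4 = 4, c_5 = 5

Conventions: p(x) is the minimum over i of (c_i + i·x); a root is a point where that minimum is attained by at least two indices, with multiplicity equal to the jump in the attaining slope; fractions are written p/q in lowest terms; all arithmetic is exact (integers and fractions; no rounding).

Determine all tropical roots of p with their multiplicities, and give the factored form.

hull edge (i=0, c=-6) to (i=1, c=-7): slope -1, span 1
hull edge (i=1, c=-7) to (i=5, c=5): slope 3, span 4
Factored form: p(x) = 5 ⊗ (x ⊕ (-3)) ⊗ (x ⊕ (-3)) ⊗ (x ⊕ (-3)) ⊗ (x ⊕ (-3)) ⊗ (x ⊕ 1)
Answer: roots = -3 (mult 4), 1 (mult 1)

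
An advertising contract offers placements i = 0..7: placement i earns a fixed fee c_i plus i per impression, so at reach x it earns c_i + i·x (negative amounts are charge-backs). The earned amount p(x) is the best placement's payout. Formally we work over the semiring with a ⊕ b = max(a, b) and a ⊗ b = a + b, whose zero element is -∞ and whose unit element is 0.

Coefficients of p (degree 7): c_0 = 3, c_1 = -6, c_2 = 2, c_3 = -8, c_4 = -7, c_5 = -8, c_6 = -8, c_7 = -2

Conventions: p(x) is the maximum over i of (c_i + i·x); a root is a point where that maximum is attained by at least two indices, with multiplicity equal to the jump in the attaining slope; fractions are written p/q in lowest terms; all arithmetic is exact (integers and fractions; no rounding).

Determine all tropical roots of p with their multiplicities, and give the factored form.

hull edge (i=0, c=3) to (i=2, c=2): slope -1/2, span 2
hull edge (i=2, c=2) to (i=7, c=-2): slope -4/5, span 5
Factored form: p(x) = -2 ⊗ (x ⊕ 1/2) ⊗ (x ⊕ 1/2) ⊗ (x ⊕ 4/5) ⊗ (x ⊕ 4/5) ⊗ (x ⊕ 4/5) ⊗ (x ⊕ 4/5) ⊗ (x ⊕ 4/5)
Answer: roots = 1/2 (mult 2), 4/5 (mult 5)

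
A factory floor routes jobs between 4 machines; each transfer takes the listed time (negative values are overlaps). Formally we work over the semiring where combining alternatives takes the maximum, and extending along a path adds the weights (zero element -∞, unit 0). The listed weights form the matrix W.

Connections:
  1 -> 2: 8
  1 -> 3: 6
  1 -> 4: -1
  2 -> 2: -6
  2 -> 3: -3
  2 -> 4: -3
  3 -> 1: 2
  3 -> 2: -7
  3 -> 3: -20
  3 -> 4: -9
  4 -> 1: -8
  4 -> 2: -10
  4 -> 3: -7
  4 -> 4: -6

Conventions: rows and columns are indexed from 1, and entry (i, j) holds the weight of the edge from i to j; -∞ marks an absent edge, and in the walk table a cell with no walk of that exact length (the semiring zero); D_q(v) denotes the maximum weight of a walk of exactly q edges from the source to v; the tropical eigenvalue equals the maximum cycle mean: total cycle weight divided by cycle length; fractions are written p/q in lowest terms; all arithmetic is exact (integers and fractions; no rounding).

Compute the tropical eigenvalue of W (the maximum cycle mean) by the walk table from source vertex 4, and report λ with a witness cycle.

q=0: [-∞, -∞, -∞, 0]
q=1: [-8, -10, -7, -6]
q=2: [-5, 0, -2, -9]
q=3: [0, 3, 1, -3]
q=4: [3, 8, 6, 0]
Optimal cycle mean attained by: cycle 1->3->1, total 6 + 2, length 2.
Answer: λ = 4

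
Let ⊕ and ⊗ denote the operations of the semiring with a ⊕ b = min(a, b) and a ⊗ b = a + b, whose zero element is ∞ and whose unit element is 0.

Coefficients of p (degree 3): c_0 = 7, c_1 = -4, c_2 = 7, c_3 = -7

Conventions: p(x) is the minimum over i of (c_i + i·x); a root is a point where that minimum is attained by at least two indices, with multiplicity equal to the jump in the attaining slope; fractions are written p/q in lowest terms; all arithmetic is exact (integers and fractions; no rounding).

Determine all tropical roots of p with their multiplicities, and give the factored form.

hull edge (i=0, c=7) to (i=1, c=-4): slope -11, span 1
hull edge (i=1, c=-4) to (i=3, c=-7): slope -3/2, span 2
Factored form: p(x) = -7 ⊗ (x ⊕ 3/2) ⊗ (x ⊕ 3/2) ⊗ (x ⊕ 11)
Answer: roots = 3/2 (mult 2), 11 (mult 1)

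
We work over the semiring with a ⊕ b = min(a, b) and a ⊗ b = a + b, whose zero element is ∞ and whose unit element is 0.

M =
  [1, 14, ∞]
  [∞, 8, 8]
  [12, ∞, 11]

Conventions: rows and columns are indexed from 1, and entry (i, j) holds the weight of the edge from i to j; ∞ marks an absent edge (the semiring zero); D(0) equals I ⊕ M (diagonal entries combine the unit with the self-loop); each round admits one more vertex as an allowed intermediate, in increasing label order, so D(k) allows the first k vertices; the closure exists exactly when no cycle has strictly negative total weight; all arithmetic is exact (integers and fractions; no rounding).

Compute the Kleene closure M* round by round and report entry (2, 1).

D(0):
  [0, 14, ∞]
  [∞, 0, 8]
  [12, ∞, 0]
D(1):
  [0, 14, ∞]
  [∞, 0, 8]
  [12, 26, 0]
D(2):
  [0, 14, 22]
  [∞, 0, 8]
  [12, 26, 0]
D(3):
  [0, 14, 22]
  [20, 0, 8]
  [12, 26, 0]
Answer: M*[2][1] = 20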